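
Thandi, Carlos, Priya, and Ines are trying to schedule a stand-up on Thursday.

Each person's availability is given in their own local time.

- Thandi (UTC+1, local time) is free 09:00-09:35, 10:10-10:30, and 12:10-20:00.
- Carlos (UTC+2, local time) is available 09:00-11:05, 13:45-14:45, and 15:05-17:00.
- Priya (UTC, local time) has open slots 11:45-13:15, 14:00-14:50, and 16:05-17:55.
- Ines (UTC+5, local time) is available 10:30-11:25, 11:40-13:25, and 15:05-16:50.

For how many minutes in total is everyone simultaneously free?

5 minutes

Thandi → UTC: 08:00–08:35, 09:10–09:30, 11:10–19:00.
Carlos → UTC: 07:00–09:05, 11:45–12:45, 13:05–15:00.
Priya → UTC: 11:45–13:15, 14:00–14:50, 16:05–17:55.
Ines → UTC: 05:30–06:25, 06:40–08:25, 10:05–11:50.
Thandi ∩ Carlos: 08:00–08:35, 11:45–12:45, 13:05–15:00.
Thandi ∩ Carlos ∩ Priya: 11:45–12:45, 13:05–13:15, 14:00–14:50.
Thandi ∩ Carlos ∩ Priya ∩ Ines: 11:45–11:50.
Total common minutes: 5.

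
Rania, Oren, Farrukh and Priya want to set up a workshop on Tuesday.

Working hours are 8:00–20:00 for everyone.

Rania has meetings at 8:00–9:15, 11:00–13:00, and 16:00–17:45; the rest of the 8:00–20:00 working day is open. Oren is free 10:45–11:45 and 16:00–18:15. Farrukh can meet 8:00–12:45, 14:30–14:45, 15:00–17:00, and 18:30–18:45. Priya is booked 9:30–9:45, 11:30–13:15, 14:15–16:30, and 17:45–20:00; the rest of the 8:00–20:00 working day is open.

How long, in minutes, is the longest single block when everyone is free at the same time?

Rania free within 08:00–20:00: 09:15–11:00, 13:00–16:00, 17:45–20:00.
Priya free within 08:00–20:00: 08:00–09:30, 09:45–11:30, 13:15–14:15, 16:30–17:45.
Rania ∩ Oren: 10:45–11:00, 17:45–18:15.
Rania ∩ Oren ∩ Farrukh: 10:45–11:00.
Rania ∩ Oren ∩ Farrukh ∩ Priya: 10:45–11:00.
Single common window of 15 minutes.

15 minutes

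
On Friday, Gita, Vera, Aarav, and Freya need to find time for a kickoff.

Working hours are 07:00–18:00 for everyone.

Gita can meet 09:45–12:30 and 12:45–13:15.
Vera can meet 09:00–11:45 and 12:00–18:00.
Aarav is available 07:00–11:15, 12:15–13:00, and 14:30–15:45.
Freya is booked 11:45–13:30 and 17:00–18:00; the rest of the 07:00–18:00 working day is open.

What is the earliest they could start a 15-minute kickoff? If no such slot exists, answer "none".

09:45

Freya free within 07:00–18:00: 07:00–11:45, 13:30–17:00.
Gita ∩ Vera: 09:45–11:45, 12:00–12:30, 12:45–13:15.
Gita ∩ Vera ∩ Aarav: 09:45–11:15, 12:15–12:30, 12:45–13:00.
Gita ∩ Vera ∩ Aarav ∩ Freya: 09:45–11:15.
Windows ≥ 15 min: 09:45–11:15.
Earliest such window starts at 09:45.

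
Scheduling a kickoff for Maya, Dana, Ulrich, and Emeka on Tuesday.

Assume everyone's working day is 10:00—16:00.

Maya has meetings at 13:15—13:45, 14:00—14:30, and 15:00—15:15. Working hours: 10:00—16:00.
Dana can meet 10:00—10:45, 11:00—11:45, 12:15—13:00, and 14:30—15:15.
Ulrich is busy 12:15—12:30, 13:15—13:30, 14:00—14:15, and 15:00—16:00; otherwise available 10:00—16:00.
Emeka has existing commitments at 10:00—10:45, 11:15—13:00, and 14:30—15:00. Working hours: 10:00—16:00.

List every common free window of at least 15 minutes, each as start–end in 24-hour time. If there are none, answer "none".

Maya free within 10:00–16:00: 10:00–13:15, 13:45–14:00, 14:30–15:00, 15:15–16:00.
Ulrich free within 10:00–16:00: 10:00–12:15, 12:30–13:15, 13:30–14:00, 14:15–15:00.
Emeka free within 10:00–16:00: 10:45–11:15, 13:00–14:30, 15:00–16:00.
Maya ∩ Dana: 10:00–10:45, 11:00–11:45, 12:15–13:00, 14:30–15:00.
Maya ∩ Dana ∩ Ulrich: 10:00–10:45, 11:00–11:45, 12:30–13:00, 14:30–15:00.
Maya ∩ Dana ∩ Ulrich ∩ Emeka: 11:00–11:15.
Windows ≥ 15 min: 11:00–11:15.

11:00–11:15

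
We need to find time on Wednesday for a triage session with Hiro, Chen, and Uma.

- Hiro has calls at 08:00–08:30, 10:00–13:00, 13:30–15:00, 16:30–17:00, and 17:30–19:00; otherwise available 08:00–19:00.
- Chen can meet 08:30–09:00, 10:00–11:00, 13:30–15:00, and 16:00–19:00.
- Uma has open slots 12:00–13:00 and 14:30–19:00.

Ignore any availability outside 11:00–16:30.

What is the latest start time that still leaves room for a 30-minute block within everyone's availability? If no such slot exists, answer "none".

16:00

Hiro free within 08:00–19:00: 08:30–10:00, 13:00–13:30, 15:00–16:30, 17:00–17:30.
Hiro ∩ Chen: 08:30–09:00, 16:00–16:30, 17:00–17:30.
Hiro ∩ Chen ∩ Uma: 16:00–16:30, 17:00–17:30.
Restricted to 11:00–16:30: 16:00–16:30.
Windows ≥ 30 min: 16:00–16:30.
Latest start in the last window 16:00–16:30 is 16:30 − 30 min = 16:00.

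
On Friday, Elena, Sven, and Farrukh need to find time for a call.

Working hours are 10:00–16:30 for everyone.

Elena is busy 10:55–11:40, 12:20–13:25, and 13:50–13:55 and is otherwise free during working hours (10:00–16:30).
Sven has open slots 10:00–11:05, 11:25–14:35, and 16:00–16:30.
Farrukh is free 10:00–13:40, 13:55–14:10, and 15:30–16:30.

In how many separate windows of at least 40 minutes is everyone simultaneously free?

Elena free within 10:00–16:30: 10:00–10:55, 11:40–12:20, 13:25–13:50, 13:55–16:30.
Elena ∩ Sven: 10:00–10:55, 11:40–12:20, 13:25–13:50, 13:55–14:35, 16:00–16:30.
Elena ∩ Sven ∩ Farrukh: 10:00–10:55, 11:40–12:20, 13:25–13:40, 13:55–14:10, 16:00–16:30.
Windows ≥ 40 min: 10:00–10:55, 11:40–12:20.
That's 2 windows.

2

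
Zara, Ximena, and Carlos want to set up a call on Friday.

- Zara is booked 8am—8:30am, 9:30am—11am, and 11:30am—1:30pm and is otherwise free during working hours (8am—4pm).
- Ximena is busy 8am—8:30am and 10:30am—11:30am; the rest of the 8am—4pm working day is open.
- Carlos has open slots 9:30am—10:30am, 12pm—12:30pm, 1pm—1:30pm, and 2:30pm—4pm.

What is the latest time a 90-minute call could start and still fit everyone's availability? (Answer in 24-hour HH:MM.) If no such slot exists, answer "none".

14:30

Zara free within 08:00–16:00: 08:30–09:30, 11:00–11:30, 13:30–16:00.
Ximena free within 08:00–16:00: 08:30–10:30, 11:30–16:00.
Zara ∩ Ximena: 08:30–09:30, 13:30–16:00.
Zara ∩ Ximena ∩ Carlos: 14:30–16:00.
Windows ≥ 90 min: 14:30–16:00.
Latest start in the last window 14:30–16:00 is 16:00 − 90 min = 14:30.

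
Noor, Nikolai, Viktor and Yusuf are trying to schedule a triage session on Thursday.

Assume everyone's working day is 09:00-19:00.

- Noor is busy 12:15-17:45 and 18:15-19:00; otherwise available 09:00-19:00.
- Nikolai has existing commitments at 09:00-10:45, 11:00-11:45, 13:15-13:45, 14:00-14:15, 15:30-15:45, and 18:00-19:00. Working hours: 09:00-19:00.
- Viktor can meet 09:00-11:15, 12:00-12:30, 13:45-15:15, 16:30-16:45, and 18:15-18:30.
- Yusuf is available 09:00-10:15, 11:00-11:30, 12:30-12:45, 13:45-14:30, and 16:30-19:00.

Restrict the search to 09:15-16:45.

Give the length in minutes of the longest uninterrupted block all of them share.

0 minutes

Noor free within 09:00–19:00: 09:00–12:15, 17:45–18:15.
Nikolai free within 09:00–19:00: 10:45–11:00, 11:45–13:15, 13:45–14:00, 14:15–15:30, 15:45–18:00.
Noor ∩ Nikolai: 10:45–11:00, 11:45–12:15, 17:45–18:00.
Noor ∩ Nikolai ∩ Viktor: 10:45–11:00, 12:00–12:15.
Noor ∩ Nikolai ∩ Viktor ∩ Yusuf: (none).
Restricted to 09:15–16:45: (none).
No common window.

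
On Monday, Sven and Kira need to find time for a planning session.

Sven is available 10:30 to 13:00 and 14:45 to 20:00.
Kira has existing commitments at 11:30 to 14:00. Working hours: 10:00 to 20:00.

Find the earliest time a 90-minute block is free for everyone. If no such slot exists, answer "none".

Kira free within 10:00–20:00: 10:00–11:30, 14:00–20:00.
Sven ∩ Kira: 10:30–11:30, 14:45–20:00.
Windows ≥ 90 min: 14:45–20:00.
Earliest such window starts at 14:45.

14:45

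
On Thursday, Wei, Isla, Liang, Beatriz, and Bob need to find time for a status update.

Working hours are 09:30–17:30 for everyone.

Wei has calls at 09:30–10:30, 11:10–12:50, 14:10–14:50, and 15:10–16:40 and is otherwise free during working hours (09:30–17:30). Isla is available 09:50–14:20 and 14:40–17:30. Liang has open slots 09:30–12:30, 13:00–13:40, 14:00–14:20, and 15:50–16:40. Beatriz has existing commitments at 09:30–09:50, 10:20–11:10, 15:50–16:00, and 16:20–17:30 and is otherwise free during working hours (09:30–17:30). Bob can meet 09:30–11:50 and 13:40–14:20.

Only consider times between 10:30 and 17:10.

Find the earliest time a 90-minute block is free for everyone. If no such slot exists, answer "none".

Wei free within 09:30–17:30: 10:30–11:10, 12:50–14:10, 14:50–15:10, 16:40–17:30.
Beatriz free within 09:30–17:30: 09:50–10:20, 11:10–15:50, 16:00–16:20.
Wei ∩ Isla: 10:30–11:10, 12:50–14:10, 14:50–15:10, 16:40–17:30.
Wei ∩ Isla ∩ Liang: 10:30–11:10, 13:00–13:40, 14:00–14:10.
Wei ∩ Isla ∩ Liang ∩ Beatriz: 13:00–13:40, 14:00–14:10.
Wei ∩ Isla ∩ Liang ∩ Beatriz ∩ Bob: 14:00–14:10.
Restricted to 10:30–17:10: 14:00–14:10.
Windows ≥ 90 min: (none).

none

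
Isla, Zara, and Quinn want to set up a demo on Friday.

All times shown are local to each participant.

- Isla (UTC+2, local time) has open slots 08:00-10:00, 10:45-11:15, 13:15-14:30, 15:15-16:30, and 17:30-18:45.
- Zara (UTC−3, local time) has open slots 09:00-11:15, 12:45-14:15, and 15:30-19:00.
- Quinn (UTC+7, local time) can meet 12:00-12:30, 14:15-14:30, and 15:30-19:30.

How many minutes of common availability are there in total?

30 minutes

Isla → UTC: 06:00–08:00, 08:45–09:15, 11:15–12:30, 13:15–14:30, 15:30–16:45.
Zara → UTC: 12:00–14:15, 15:45–17:15, 18:30–22:00.
Quinn → UTC: 05:00–05:30, 07:15–07:30, 08:30–12:30.
Isla ∩ Zara: 12:00–12:30, 13:15–14:15, 15:45–16:45.
Isla ∩ Zara ∩ Quinn: 12:00–12:30.
Total common minutes: 30.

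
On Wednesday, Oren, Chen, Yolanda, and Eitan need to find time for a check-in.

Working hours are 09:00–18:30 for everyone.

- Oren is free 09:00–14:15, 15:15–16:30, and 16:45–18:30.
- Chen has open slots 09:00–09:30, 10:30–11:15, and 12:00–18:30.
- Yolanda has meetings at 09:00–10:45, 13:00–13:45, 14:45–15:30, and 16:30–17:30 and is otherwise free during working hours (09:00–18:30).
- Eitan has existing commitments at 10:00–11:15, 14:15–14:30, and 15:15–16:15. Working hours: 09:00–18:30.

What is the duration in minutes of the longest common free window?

Yolanda free within 09:00–18:30: 10:45–13:00, 13:45–14:45, 15:30–16:30, 17:30–18:30.
Eitan free within 09:00–18:30: 09:00–10:00, 11:15–14:15, 14:30–15:15, 16:15–18:30.
Oren ∩ Chen: 09:00–09:30, 10:30–11:15, 12:00–14:15, 15:15–16:30, 16:45–18:30.
Oren ∩ Chen ∩ Yolanda: 10:45–11:15, 12:00–13:00, 13:45–14:15, 15:30–16:30, 17:30–18:30.
Oren ∩ Chen ∩ Yolanda ∩ Eitan: 12:00–13:00, 13:45–14:15, 16:15–16:30, 17:30–18:30.
Common window lengths: 60, 30, 15, 60 min; longest is 60.

60 minutes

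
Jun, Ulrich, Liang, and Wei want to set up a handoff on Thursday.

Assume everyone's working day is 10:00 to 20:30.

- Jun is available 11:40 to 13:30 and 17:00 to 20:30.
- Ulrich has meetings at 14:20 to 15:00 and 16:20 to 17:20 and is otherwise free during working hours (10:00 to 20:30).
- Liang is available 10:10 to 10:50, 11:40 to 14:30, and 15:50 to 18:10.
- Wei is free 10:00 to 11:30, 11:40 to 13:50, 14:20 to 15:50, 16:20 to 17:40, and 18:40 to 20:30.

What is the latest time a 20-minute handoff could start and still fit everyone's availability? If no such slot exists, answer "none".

Ulrich free within 10:00–20:30: 10:00–14:20, 15:00–16:20, 17:20–20:30.
Jun ∩ Ulrich: 11:40–13:30, 17:20–20:30.
Jun ∩ Ulrich ∩ Liang: 11:40–13:30, 17:20–18:10.
Jun ∩ Ulrich ∩ Liang ∩ Wei: 11:40–13:30, 17:20–17:40.
Windows ≥ 20 min: 11:40–13:30, 17:20–17:40.
Latest start in the last window 17:20–17:40 is 17:40 − 20 min = 17:20.

17:20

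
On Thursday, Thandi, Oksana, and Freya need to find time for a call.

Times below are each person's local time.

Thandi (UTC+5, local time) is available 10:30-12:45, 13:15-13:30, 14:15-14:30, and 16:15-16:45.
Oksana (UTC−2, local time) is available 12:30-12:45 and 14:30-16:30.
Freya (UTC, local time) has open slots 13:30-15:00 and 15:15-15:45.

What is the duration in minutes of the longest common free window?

Thandi → UTC: 05:30–07:45, 08:15–08:30, 09:15–09:30, 11:15–11:45.
Oksana → UTC: 14:30–14:45, 16:30–18:30.
Freya → UTC: 13:30–15:00, 15:15–15:45.
Thandi ∩ Oksana: (none).
Thandi ∩ Oksana ∩ Freya: (none).
No common window.

0 minutes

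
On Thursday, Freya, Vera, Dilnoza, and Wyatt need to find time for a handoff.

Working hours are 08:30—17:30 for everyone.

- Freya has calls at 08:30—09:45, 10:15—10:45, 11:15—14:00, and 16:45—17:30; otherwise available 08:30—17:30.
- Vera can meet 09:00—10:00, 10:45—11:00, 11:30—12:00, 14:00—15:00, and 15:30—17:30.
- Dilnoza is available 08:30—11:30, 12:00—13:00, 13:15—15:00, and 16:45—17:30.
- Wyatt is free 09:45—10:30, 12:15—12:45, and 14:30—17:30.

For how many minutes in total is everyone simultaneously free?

Freya free within 08:30–17:30: 09:45–10:15, 10:45–11:15, 14:00–16:45.
Freya ∩ Vera: 09:45–10:00, 10:45–11:00, 14:00–15:00, 15:30–16:45.
Freya ∩ Vera ∩ Dilnoza: 09:45–10:00, 10:45–11:00, 14:00–15:00.
Freya ∩ Vera ∩ Dilnoza ∩ Wyatt: 09:45–10:00, 14:30–15:00.
Total common minutes: 15 + 30 = 45.

45 minutes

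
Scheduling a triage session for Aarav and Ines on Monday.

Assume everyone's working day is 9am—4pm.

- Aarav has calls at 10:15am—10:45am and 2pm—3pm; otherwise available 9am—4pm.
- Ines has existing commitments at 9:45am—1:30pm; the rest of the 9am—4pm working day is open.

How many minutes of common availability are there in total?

135 minutes

Aarav free within 09:00–16:00: 09:00–10:15, 10:45–14:00, 15:00–16:00.
Ines free within 09:00–16:00: 09:00–09:45, 13:30–16:00.
Aarav ∩ Ines: 09:00–09:45, 13:30–14:00, 15:00–16:00.
Total common minutes: 45 + 30 + 60 = 135.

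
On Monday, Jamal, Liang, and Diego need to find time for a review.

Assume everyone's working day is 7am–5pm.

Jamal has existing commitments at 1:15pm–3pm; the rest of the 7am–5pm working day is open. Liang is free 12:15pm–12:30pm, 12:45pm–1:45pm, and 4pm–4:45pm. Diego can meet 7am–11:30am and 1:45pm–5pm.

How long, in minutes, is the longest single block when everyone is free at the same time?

Jamal free within 07:00–17:00: 07:00–13:15, 15:00–17:00.
Jamal ∩ Liang: 12:15–12:30, 12:45–13:15, 16:00–16:45.
Jamal ∩ Liang ∩ Diego: 16:00–16:45.
Single common window of 45 minutes.

45 minutes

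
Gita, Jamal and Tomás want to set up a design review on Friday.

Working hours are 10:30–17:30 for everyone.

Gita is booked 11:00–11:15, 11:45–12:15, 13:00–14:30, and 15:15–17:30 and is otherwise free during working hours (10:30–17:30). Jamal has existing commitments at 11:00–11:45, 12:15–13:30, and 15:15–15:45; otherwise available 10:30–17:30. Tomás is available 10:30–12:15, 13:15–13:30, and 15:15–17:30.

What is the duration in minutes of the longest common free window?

Gita free within 10:30–17:30: 10:30–11:00, 11:15–11:45, 12:15–13:00, 14:30–15:15.
Jamal free within 10:30–17:30: 10:30–11:00, 11:45–12:15, 13:30–15:15, 15:45–17:30.
Gita ∩ Jamal: 10:30–11:00, 14:30–15:15.
Gita ∩ Jamal ∩ Tomás: 10:30–11:00.
Single common window of 30 minutes.

30 minutes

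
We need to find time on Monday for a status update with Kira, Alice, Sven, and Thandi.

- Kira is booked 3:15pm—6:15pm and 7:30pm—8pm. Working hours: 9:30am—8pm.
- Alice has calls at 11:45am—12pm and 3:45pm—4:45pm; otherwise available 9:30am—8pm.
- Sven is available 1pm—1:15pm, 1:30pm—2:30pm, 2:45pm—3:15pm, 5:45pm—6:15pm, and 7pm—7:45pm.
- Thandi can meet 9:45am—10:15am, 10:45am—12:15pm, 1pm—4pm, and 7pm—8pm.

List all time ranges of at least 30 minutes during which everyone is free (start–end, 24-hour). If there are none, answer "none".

Kira free within 09:30–20:00: 09:30–15:15, 18:15–19:30.
Alice free within 09:30–20:00: 09:30–11:45, 12:00–15:45, 16:45–20:00.
Kira ∩ Alice: 09:30–11:45, 12:00–15:15, 18:15–19:30.
Kira ∩ Alice ∩ Sven: 13:00–13:15, 13:30–14:30, 14:45–15:15, 19:00–19:30.
Kira ∩ Alice ∩ Sven ∩ Thandi: 13:00–13:15, 13:30–14:30, 14:45–15:15, 19:00–19:30.
Windows ≥ 30 min: 13:30–14:30, 14:45–15:15, 19:00–19:30.

13:30–14:30, 14:45–15:15, 19:00–19:30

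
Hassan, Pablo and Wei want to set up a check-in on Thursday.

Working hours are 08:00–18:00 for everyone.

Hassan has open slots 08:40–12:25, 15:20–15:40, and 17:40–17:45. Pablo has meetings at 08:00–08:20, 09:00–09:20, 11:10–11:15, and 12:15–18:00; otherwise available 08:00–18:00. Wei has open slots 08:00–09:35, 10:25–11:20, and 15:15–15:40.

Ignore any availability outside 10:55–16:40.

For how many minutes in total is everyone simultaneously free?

Pablo free within 08:00–18:00: 08:20–09:00, 09:20–11:10, 11:15–12:15.
Hassan ∩ Pablo: 08:40–09:00, 09:20–11:10, 11:15–12:15.
Hassan ∩ Pablo ∩ Wei: 08:40–09:00, 09:20–09:35, 10:25–11:10, 11:15–11:20.
Restricted to 10:55–16:40: 10:55–11:10, 11:15–11:20.
Total common minutes: 15 + 5 = 20.

20 minutes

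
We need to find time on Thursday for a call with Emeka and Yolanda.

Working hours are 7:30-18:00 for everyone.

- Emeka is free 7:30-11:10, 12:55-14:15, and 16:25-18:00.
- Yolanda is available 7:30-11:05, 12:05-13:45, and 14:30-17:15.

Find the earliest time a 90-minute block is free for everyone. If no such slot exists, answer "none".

07:30

Emeka ∩ Yolanda: 07:30–11:05, 12:55–13:45, 16:25–17:15.
Windows ≥ 90 min: 07:30–11:05.
Earliest such window starts at 07:30.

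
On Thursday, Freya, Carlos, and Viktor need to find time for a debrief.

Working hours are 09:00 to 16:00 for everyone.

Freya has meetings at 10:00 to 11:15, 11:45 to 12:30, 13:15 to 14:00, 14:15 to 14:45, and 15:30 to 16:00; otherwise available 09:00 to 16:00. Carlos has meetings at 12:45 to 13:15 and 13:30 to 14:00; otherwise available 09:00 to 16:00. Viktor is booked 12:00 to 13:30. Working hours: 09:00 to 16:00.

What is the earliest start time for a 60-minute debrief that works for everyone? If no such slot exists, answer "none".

Freya free within 09:00–16:00: 09:00–10:00, 11:15–11:45, 12:30–13:15, 14:00–14:15, 14:45–15:30.
Carlos free within 09:00–16:00: 09:00–12:45, 13:15–13:30, 14:00–16:00.
Viktor free within 09:00–16:00: 09:00–12:00, 13:30–16:00.
Freya ∩ Carlos: 09:00–10:00, 11:15–11:45, 12:30–12:45, 14:00–14:15, 14:45–15:30.
Freya ∩ Carlos ∩ Viktor: 09:00–10:00, 11:15–11:45, 14:00–14:15, 14:45–15:30.
Windows ≥ 60 min: 09:00–10:00.
Earliest such window starts at 09:00.

09:00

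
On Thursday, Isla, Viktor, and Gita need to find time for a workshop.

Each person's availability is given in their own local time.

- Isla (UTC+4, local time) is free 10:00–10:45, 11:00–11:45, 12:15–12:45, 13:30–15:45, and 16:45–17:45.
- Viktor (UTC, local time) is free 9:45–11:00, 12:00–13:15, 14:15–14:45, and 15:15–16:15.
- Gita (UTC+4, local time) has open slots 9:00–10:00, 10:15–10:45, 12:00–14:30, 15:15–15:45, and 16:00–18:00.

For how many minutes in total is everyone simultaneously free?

Isla → UTC: 06:00–06:45, 07:00–07:45, 08:15–08:45, 09:30–11:45, 12:45–13:45.
Viktor → UTC: 09:45–11:00, 12:00–13:15, 14:15–14:45, 15:15–16:15.
Gita → UTC: 05:00–06:00, 06:15–06:45, 08:00–10:30, 11:15–11:45, 12:00–14:00.
Isla ∩ Viktor: 09:45–11:00, 12:45–13:15.
Isla ∩ Viktor ∩ Gita: 09:45–10:30, 12:45–13:15.
Total common minutes: 45 + 30 = 75.

75 minutes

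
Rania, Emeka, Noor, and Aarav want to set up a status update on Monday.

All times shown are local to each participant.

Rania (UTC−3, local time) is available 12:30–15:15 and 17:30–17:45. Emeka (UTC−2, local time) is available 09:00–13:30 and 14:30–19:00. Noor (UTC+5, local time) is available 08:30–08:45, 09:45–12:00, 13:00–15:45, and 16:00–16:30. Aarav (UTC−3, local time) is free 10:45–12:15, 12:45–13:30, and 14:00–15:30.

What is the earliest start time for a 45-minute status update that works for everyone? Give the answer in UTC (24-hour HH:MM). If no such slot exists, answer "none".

none

Rania → UTC: 15:30–18:15, 20:30–20:45.
Emeka → UTC: 11:00–15:30, 16:30–21:00.
Noor → UTC: 03:30–03:45, 04:45–07:00, 08:00–10:45, 11:00–11:30.
Aarav → UTC: 13:45–15:15, 15:45–16:30, 17:00–18:30.
Rania ∩ Emeka: 16:30–18:15, 20:30–20:45.
Rania ∩ Emeka ∩ Noor: (none).
Rania ∩ Emeka ∩ Noor ∩ Aarav: (none).
Windows ≥ 45 min: (none).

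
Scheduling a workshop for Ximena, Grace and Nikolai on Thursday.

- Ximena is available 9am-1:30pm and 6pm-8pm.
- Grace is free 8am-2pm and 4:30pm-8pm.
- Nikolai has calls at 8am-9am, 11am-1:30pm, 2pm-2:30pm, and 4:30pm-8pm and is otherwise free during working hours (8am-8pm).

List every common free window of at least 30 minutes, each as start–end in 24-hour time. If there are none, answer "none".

09:00–11:00

Nikolai free within 08:00–20:00: 09:00–11:00, 13:30–14:00, 14:30–16:30.
Ximena ∩ Grace: 09:00–13:30, 18:00–20:00.
Ximena ∩ Grace ∩ Nikolai: 09:00–11:00.
Windows ≥ 30 min: 09:00–11:00.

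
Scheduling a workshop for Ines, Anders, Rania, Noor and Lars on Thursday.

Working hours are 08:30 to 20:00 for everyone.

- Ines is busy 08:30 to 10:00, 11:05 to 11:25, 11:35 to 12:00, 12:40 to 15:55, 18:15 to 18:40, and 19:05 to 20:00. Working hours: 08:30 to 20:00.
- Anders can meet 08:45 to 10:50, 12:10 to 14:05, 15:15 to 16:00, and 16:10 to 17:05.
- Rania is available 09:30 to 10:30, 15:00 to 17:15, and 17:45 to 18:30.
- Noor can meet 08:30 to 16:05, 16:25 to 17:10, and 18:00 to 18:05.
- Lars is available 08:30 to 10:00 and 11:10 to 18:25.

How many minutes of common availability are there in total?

Ines free within 08:30–20:00: 10:00–11:05, 11:25–11:35, 12:00–12:40, 15:55–18:15, 18:40–19:05.
Ines ∩ Anders: 10:00–10:50, 12:10–12:40, 15:55–16:00, 16:10–17:05.
Ines ∩ Anders ∩ Rania: 10:00–10:30, 15:55–16:00, 16:10–17:05.
Ines ∩ Anders ∩ Rania ∩ Noor: 10:00–10:30, 15:55–16:00, 16:25–17:05.
Ines ∩ Anders ∩ Rania ∩ Noor ∩ Lars: 15:55–16:00, 16:25–17:05.
Total common minutes: 5 + 40 = 45.

45 minutes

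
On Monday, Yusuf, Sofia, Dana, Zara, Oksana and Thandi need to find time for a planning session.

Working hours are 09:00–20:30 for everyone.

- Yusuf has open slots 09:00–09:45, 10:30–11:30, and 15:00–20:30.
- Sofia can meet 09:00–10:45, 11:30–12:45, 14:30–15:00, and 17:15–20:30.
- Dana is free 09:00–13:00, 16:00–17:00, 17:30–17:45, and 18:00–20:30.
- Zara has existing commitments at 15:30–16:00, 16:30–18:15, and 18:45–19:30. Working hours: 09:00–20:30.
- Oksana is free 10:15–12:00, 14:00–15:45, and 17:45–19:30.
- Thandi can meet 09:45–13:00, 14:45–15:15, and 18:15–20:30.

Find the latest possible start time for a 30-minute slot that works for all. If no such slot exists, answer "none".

18:15

Zara free within 09:00–20:30: 09:00–15:30, 16:00–16:30, 18:15–18:45, 19:30–20:30.
Yusuf ∩ Sofia: 09:00–09:45, 10:30–10:45, 17:15–20:30.
Yusuf ∩ Sofia ∩ Dana: 09:00–09:45, 10:30–10:45, 17:30–17:45, 18:00–20:30.
Yusuf ∩ Sofia ∩ Dana ∩ Zara: 09:00–09:45, 10:30–10:45, 18:15–18:45, 19:30–20:30.
Yusuf ∩ Sofia ∩ Dana ∩ Zara ∩ Oksana: 10:30–10:45, 18:15–18:45.
Yusuf ∩ Sofia ∩ Dana ∩ Zara ∩ Oksana ∩ Thandi: 10:30–10:45, 18:15–18:45.
Windows ≥ 30 min: 18:15–18:45.
Latest start in the last window 18:15–18:45 is 18:45 − 30 min = 18:15.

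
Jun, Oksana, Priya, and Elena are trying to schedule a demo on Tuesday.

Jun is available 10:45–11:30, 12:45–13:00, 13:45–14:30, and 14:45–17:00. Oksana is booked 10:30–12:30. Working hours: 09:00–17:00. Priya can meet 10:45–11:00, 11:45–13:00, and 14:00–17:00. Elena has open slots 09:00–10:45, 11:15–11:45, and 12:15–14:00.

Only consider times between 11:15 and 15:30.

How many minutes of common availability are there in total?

Oksana free within 09:00–17:00: 09:00–10:30, 12:30–17:00.
Jun ∩ Oksana: 12:45–13:00, 13:45–14:30, 14:45–17:00.
Jun ∩ Oksana ∩ Priya: 12:45–13:00, 14:00–14:30, 14:45–17:00.
Jun ∩ Oksana ∩ Priya ∩ Elena: 12:45–13:00.
Restricted to 11:15–15:30: 12:45–13:00.
Total common minutes: 15.

15 minutes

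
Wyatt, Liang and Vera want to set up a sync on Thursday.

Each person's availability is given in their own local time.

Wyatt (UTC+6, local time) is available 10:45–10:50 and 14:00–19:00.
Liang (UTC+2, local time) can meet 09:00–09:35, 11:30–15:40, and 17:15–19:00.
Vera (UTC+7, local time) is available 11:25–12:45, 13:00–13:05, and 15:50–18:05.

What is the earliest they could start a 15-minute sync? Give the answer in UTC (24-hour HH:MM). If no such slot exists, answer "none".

09:30

Wyatt → UTC: 04:45–04:50, 08:00–13:00.
Liang → UTC: 07:00–07:35, 09:30–13:40, 15:15–17:00.
Vera → UTC: 04:25–05:45, 06:00–06:05, 08:50–11:05.
Wyatt ∩ Liang: 09:30–13:00.
Wyatt ∩ Liang ∩ Vera: 09:30–11:05.
Windows ≥ 15 min: 09:30–11:05.
Earliest such window starts at 09:30.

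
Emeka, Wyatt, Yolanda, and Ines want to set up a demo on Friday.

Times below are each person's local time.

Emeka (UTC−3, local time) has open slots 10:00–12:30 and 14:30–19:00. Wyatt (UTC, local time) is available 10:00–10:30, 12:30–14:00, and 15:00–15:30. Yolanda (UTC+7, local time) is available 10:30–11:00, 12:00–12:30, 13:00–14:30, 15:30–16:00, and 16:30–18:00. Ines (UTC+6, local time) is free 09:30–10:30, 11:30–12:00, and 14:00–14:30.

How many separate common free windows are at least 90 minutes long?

0

Emeka → UTC: 13:00–15:30, 17:30–22:00.
Wyatt → UTC: 10:00–10:30, 12:30–14:00, 15:00–15:30.
Yolanda → UTC: 03:30–04:00, 05:00–05:30, 06:00–07:30, 08:30–09:00, 09:30–11:00.
Ines → UTC: 03:30–04:30, 05:30–06:00, 08:00–08:30.
Emeka ∩ Wyatt: 13:00–14:00, 15:00–15:30.
Emeka ∩ Wyatt ∩ Yolanda: (none).
Emeka ∩ Wyatt ∩ Yolanda ∩ Ines: (none).
Windows ≥ 90 min: (none).
That's 0 windows.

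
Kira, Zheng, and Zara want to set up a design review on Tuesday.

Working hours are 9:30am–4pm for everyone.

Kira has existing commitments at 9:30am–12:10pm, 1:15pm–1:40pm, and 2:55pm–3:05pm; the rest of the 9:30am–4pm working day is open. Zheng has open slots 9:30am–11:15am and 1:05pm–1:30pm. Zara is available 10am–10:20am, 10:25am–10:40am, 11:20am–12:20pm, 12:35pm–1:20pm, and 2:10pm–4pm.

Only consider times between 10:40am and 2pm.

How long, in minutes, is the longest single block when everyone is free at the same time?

Kira free within 09:30–16:00: 12:10–13:15, 13:40–14:55, 15:05–16:00.
Kira ∩ Zheng: 13:05–13:15.
Kira ∩ Zheng ∩ Zara: 13:05–13:15.
Restricted to 10:40–14:00: 13:05–13:15.
Single common window of 10 minutes.

10 minutes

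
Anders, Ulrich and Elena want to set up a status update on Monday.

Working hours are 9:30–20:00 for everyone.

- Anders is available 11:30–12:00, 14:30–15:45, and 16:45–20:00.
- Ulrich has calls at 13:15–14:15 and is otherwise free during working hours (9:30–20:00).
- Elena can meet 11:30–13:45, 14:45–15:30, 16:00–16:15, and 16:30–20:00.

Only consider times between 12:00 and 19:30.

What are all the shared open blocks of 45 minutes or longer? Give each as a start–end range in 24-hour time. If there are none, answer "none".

14:45–15:30, 16:45–19:30

Ulrich free within 09:30–20:00: 09:30–13:15, 14:15–20:00.
Anders ∩ Ulrich: 11:30–12:00, 14:30–15:45, 16:45–20:00.
Anders ∩ Ulrich ∩ Elena: 11:30–12:00, 14:45–15:30, 16:45–20:00.
Restricted to 12:00–19:30: 14:45–15:30, 16:45–19:30.
Windows ≥ 45 min: 14:45–15:30, 16:45–19:30.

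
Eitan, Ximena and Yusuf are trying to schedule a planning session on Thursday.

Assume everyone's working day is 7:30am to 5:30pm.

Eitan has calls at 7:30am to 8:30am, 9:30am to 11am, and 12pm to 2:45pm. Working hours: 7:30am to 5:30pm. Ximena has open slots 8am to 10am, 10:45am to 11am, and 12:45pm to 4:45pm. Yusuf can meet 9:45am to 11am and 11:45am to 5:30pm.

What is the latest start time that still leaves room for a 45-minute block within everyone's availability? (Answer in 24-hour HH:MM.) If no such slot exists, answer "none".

16:00

Eitan free within 07:30–17:30: 08:30–09:30, 11:00–12:00, 14:45–17:30.
Eitan ∩ Ximena: 08:30–09:30, 14:45–16:45.
Eitan ∩ Ximena ∩ Yusuf: 14:45–16:45.
Windows ≥ 45 min: 14:45–16:45.
Latest start in the last window 14:45–16:45 is 16:45 − 45 min = 16:00.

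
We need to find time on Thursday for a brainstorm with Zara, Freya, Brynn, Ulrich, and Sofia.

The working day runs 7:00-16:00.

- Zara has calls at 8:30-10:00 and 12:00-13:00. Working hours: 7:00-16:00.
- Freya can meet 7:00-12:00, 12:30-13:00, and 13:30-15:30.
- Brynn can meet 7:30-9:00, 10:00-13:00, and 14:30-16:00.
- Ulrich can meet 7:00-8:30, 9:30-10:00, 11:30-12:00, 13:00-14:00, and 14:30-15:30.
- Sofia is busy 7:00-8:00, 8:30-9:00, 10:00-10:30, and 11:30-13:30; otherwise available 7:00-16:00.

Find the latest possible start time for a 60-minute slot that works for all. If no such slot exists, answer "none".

Zara free within 07:00–16:00: 07:00–08:30, 10:00–12:00, 13:00–16:00.
Sofia free within 07:00–16:00: 08:00–08:30, 09:00–10:00, 10:30–11:30, 13:30–16:00.
Zara ∩ Freya: 07:00–08:30, 10:00–12:00, 13:30–15:30.
Zara ∩ Freya ∩ Brynn: 07:30–08:30, 10:00–12:00, 14:30–15:30.
Zara ∩ Freya ∩ Brynn ∩ Ulrich: 07:30–08:30, 11:30–12:00, 14:30–15:30.
Zara ∩ Freya ∩ Brynn ∩ Ulrich ∩ Sofia: 08:00–08:30, 14:30–15:30.
Windows ≥ 60 min: 14:30–15:30.
Latest start in the last window 14:30–15:30 is 15:30 − 60 min = 14:30.

14:30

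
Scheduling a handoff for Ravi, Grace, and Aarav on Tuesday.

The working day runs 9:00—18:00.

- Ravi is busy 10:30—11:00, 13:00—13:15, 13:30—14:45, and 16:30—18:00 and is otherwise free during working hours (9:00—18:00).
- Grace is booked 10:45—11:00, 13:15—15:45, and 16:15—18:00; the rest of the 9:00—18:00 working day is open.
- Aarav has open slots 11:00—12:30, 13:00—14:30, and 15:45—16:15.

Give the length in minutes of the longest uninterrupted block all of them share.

90 minutes

Ravi free within 09:00–18:00: 09:00–10:30, 11:00–13:00, 13:15–13:30, 14:45–16:30.
Grace free within 09:00–18:00: 09:00–10:45, 11:00–13:15, 15:45–16:15.
Ravi ∩ Grace: 09:00–10:30, 11:00–13:00, 15:45–16:15.
Ravi ∩ Grace ∩ Aarav: 11:00–12:30, 15:45–16:15.
Common window lengths: 90, 30 min; longest is 90.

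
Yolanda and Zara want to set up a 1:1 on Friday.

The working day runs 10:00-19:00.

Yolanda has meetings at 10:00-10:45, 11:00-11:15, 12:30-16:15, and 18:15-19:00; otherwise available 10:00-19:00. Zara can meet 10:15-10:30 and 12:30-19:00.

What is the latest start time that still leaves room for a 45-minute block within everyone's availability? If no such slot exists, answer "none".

Yolanda free within 10:00–19:00: 10:45–11:00, 11:15–12:30, 16:15–18:15.
Yolanda ∩ Zara: 16:15–18:15.
Windows ≥ 45 min: 16:15–18:15.
Latest start in the last window 16:15–18:15 is 18:15 − 45 min = 17:30.

17:30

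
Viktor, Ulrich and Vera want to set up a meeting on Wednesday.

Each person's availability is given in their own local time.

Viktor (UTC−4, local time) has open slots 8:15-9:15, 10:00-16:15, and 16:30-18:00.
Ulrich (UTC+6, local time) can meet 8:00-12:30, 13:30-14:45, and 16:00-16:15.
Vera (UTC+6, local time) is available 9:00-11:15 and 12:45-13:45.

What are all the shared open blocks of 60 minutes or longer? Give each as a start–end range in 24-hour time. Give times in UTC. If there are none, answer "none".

none

Viktor → UTC: 12:15–13:15, 14:00–20:15, 20:30–22:00.
Ulrich → UTC: 02:00–06:30, 07:30–08:45, 10:00–10:15.
Vera → UTC: 03:00–05:15, 06:45–07:45.
Viktor ∩ Ulrich: (none).
Viktor ∩ Ulrich ∩ Vera: (none).
Windows ≥ 60 min: (none).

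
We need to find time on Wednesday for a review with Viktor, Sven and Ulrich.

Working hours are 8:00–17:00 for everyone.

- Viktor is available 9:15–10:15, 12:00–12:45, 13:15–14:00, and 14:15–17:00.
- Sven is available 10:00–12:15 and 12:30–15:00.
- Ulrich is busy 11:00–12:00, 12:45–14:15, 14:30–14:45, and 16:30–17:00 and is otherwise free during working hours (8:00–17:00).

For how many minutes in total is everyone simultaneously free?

75 minutes

Ulrich free within 08:00–17:00: 08:00–11:00, 12:00–12:45, 14:15–14:30, 14:45–16:30.
Viktor ∩ Sven: 10:00–10:15, 12:00–12:15, 12:30–12:45, 13:15–14:00, 14:15–15:00.
Viktor ∩ Sven ∩ Ulrich: 10:00–10:15, 12:00–12:15, 12:30–12:45, 14:15–14:30, 14:45–15:00.
Total common minutes: 15 + 15 + 15 + 15 + 15 = 75.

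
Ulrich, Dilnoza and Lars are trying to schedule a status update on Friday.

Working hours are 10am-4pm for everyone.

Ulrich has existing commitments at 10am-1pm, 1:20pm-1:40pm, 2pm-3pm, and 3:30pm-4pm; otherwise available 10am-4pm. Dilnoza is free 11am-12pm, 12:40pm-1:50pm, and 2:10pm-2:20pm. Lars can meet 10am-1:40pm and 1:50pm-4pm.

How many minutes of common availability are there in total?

Ulrich free within 10:00–16:00: 13:00–13:20, 13:40–14:00, 15:00–15:30.
Ulrich ∩ Dilnoza: 13:00–13:20, 13:40–13:50.
Ulrich ∩ Dilnoza ∩ Lars: 13:00–13:20.
Total common minutes: 20.

20 minutes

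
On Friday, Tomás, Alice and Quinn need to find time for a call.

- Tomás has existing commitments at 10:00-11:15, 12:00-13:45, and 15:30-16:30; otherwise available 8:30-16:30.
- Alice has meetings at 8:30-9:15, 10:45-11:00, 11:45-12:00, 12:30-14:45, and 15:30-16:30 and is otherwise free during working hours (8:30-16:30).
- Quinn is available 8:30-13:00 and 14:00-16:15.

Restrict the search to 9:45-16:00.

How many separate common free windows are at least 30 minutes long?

2

Tomás free within 08:30–16:30: 08:30–10:00, 11:15–12:00, 13:45–15:30.
Alice free within 08:30–16:30: 09:15–10:45, 11:00–11:45, 12:00–12:30, 14:45–15:30.
Tomás ∩ Alice: 09:15–10:00, 11:15–11:45, 14:45–15:30.
Tomás ∩ Alice ∩ Quinn: 09:15–10:00, 11:15–11:45, 14:45–15:30.
Restricted to 09:45–16:00: 09:45–10:00, 11:15–11:45, 14:45–15:30.
Windows ≥ 30 min: 11:15–11:45, 14:45–15:30.
That's 2 windows.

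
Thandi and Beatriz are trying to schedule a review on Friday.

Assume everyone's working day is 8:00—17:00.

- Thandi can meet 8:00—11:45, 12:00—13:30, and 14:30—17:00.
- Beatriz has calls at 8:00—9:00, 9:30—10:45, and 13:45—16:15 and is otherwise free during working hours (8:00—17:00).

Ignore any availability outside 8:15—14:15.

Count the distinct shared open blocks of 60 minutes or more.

Beatriz free within 08:00–17:00: 09:00–09:30, 10:45–13:45, 16:15–17:00.
Thandi ∩ Beatriz: 09:00–09:30, 10:45–11:45, 12:00–13:30, 16:15–17:00.
Restricted to 08:15–14:15: 09:00–09:30, 10:45–11:45, 12:00–13:30.
Windows ≥ 60 min: 10:45–11:45, 12:00–13:30.
That's 2 windows.

2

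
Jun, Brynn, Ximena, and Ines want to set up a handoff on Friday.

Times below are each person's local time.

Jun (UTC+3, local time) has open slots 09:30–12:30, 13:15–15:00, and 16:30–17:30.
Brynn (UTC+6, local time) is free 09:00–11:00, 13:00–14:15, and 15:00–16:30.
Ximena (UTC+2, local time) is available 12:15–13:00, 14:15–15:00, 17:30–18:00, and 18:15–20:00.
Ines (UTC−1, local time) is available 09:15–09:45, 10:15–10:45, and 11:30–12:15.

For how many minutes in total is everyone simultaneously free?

15 minutes

Jun → UTC: 06:30–09:30, 10:15–12:00, 13:30–14:30.
Brynn → UTC: 03:00–05:00, 07:00–08:15, 09:00–10:30.
Ximena → UTC: 10:15–11:00, 12:15–13:00, 15:30–16:00, 16:15–18:00.
Ines → UTC: 10:15–10:45, 11:15–11:45, 12:30–13:15.
Jun ∩ Brynn: 07:00–08:15, 09:00–09:30, 10:15–10:30.
Jun ∩ Brynn ∩ Ximena: 10:15–10:30.
Jun ∩ Brynn ∩ Ximena ∩ Ines: 10:15–10:30.
Total common minutes: 15.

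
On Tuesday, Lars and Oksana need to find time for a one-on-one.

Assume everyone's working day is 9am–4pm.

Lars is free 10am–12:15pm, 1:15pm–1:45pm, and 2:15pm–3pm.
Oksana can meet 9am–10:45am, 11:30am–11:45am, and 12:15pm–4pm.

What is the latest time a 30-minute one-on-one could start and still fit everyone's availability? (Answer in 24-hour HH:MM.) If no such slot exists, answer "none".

14:30

Lars ∩ Oksana: 10:00–10:45, 11:30–11:45, 13:15–13:45, 14:15–15:00.
Windows ≥ 30 min: 10:00–10:45, 13:15–13:45, 14:15–15:00.
Latest start in the last window 14:15–15:00 is 15:00 − 30 min = 14:30.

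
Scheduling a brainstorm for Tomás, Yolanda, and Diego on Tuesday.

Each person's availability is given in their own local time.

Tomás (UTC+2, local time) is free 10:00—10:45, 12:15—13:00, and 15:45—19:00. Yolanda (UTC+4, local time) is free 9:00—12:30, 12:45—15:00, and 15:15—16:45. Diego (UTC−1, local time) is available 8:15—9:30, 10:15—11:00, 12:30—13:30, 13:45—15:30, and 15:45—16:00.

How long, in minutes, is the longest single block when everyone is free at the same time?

15 minutes

Tomás → UTC: 08:00–08:45, 10:15–11:00, 13:45–17:00.
Yolanda → UTC: 05:00–08:30, 08:45–11:00, 11:15–12:45.
Diego → UTC: 09:15–10:30, 11:15–12:00, 13:30–14:30, 14:45–16:30, 16:45–17:00.
Tomás ∩ Yolanda: 08:00–08:30, 10:15–11:00.
Tomás ∩ Yolanda ∩ Diego: 10:15–10:30.
Single common window of 15 minutes.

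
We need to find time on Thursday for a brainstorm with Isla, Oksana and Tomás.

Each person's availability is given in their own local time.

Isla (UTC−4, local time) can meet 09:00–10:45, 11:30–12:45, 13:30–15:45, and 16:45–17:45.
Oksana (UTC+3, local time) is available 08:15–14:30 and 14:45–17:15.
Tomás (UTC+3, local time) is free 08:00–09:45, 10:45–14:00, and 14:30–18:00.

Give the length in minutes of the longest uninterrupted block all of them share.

Isla → UTC: 13:00–14:45, 15:30–16:45, 17:30–19:45, 20:45–21:45.
Oksana → UTC: 05:15–11:30, 11:45–14:15.
Tomás → UTC: 05:00–06:45, 07:45–11:00, 11:30–15:00.
Isla ∩ Oksana: 13:00–14:15.
Isla ∩ Oksana ∩ Tomás: 13:00–14:15.
Single common window of 75 minutes.

75 minutes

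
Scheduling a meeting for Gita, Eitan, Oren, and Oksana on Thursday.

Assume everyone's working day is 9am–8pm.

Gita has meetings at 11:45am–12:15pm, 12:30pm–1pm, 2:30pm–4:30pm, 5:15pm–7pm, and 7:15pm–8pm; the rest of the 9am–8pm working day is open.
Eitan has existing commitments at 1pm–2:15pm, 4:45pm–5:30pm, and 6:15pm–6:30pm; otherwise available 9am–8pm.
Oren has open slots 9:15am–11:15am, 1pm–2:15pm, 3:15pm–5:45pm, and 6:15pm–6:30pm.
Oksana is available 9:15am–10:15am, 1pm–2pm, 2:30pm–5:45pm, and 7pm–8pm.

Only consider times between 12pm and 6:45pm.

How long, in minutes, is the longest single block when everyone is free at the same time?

Gita free within 09:00–20:00: 09:00–11:45, 12:15–12:30, 13:00–14:30, 16:30–17:15, 19:00–19:15.
Eitan free within 09:00–20:00: 09:00–13:00, 14:15–16:45, 17:30–18:15, 18:30–20:00.
Gita ∩ Eitan: 09:00–11:45, 12:15–12:30, 14:15–14:30, 16:30–16:45, 19:00–19:15.
Gita ∩ Eitan ∩ Oren: 09:15–11:15, 16:30–16:45.
Gita ∩ Eitan ∩ Oren ∩ Oksana: 09:15–10:15, 16:30–16:45.
Restricted to 12:00–18:45: 16:30–16:45.
Single common window of 15 minutes.

15 minutes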